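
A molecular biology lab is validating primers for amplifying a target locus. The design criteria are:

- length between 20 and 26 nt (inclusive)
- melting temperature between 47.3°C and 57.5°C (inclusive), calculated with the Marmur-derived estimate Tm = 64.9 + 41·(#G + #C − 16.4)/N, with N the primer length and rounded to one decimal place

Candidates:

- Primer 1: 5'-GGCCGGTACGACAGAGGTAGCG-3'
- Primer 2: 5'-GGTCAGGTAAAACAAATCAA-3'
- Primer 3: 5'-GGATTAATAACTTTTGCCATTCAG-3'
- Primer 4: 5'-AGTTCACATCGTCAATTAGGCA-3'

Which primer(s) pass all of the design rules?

Primer 1 (22 nt, A=5 T=2 G=10 C=5): length 22 ✓; Tm = 64.9 + 41·(15 − 16.4)/22 = 62.3°C, outside 47.3–57.5°C ✗ — fails.
Primer 2 (20 nt, A=10 T=3 G=4 C=3): length 20 ✓; Tm = 64.9 + 41·(7 − 16.4)/20 = 45.6°C, outside 47.3–57.5°C ✗ — fails.
Primer 3 (24 nt, A=7 T=9 G=4 C=4): length 24 ✓; Tm = 64.9 + 41·(8 − 16.4)/24 = 50.6°C ✓ — passes.
Primer 4 (22 nt, A=7 T=6 G=4 C=5): length 22 ✓; Tm = 64.9 + 41·(9 − 16.4)/22 = 51.1°C ✓ — passes.

Primer 3 and Primer 4.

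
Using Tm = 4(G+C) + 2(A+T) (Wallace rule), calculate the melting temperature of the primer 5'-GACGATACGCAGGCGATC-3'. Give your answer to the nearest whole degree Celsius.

Base counts: A=5, T=2, G=6, C=5 (length 18).
Tm = 2·(5+2) + 4·(6+5) = 2·7 + 4·11 = 14 + 44 = 58°C.

58°C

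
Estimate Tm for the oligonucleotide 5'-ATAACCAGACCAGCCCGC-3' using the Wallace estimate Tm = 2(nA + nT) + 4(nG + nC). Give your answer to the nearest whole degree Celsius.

Base counts: A=6, T=1, G=3, C=8 (length 18).
Tm = 2·(6+1) + 4·(3+8) = 2·7 + 4·11 = 14 + 44 = 58°C.

58°C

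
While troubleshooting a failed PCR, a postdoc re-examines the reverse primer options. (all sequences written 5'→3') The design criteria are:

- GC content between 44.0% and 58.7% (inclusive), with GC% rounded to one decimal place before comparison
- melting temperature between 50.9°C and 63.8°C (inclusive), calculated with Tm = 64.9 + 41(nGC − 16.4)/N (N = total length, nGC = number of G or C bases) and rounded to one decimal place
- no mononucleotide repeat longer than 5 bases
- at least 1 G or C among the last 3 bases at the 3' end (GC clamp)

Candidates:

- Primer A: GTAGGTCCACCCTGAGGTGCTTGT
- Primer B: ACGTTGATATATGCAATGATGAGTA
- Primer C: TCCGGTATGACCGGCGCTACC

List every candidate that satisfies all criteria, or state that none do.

Primer A (24 nt, A=3 T=7 G=8 C=6): GC 14/24 = 58.3% ✓; Tm = 64.9 + 41·(14 − 16.4)/24 = 60.8°C ✓; longest run = 3 ✓; 3' end TGT has 1 G/C ✓ — passes.
Primer B (25 nt, A=9 T=8 G=6 C=2): GC 8/25 = 32.0%, outside 44.0–58.7% ✗; Tm = 64.9 + 41·(8 − 16.4)/25 = 51.1°C ✓; longest run = 2 ✓; 3' end GTA has 1 G/C ✓ — fails.
Primer C (21 nt, A=3 T=4 G=6 C=8): GC 14/21 = 66.7%, outside 44.0–58.7% ✗; Tm = 64.9 + 41·(14 − 16.4)/21 = 60.2°C ✓; longest run = 2 ✓; 3' end ACC has 2 G/C ✓ — fails.

Primer A only.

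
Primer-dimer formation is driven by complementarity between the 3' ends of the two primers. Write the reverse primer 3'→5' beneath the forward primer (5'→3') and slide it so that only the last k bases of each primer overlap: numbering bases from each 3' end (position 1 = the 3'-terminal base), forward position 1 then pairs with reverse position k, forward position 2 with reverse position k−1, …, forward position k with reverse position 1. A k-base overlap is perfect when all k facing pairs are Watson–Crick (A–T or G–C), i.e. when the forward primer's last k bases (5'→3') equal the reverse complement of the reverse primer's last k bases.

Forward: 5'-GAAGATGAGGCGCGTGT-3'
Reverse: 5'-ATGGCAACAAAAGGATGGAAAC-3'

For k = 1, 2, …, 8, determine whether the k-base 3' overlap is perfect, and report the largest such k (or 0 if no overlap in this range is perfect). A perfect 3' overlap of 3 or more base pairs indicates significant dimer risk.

Last 8 bases (5'→3') — forward …GCGCGTGT, reverse …ATGGAAAC.
Reverse complement of the reverse primer's last 8 bases: GTTTCCAT; its first k bases are the reverse complement of the reverse primer's last k bases, so a perfect k-base overlap needs the forward primer's last k bases to equal them.
Comparing (forward last k vs required): k=1: T vs G ✗; k=2: GT vs GT ✓; k=3: TGT vs GTT ✗; k=4: GTGT vs GTTT ✗; k=5: CGTGT vs GTTTC ✗; k=6: GCGTGT vs GTTTCC ✗; k=7: CGCGTGT vs GTTTCCA ✗; k=8: GCGCGTGT vs GTTTCCAT ✗.
Only k = 2 is perfect, so the longest perfect 3' overlap is 2.

Longest perfect overlap: 2 complementary base pairs; below the dimer-risk threshold (threshold 3).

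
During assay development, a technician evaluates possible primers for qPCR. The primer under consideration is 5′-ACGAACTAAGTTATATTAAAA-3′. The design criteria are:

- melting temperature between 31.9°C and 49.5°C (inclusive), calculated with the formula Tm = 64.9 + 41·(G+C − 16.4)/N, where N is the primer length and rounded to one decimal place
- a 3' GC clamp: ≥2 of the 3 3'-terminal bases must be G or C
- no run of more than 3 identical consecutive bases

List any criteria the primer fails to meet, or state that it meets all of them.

Fails: GC clamp, homopolymer run.

Base counts: A=11, T=6, G=2, C=2 (length 21).
Tm: Tm = 64.9 + 41·(4 − 16.4)/21 = 40.7°C ✓
GC clamp: 3' end AAA has 0 G/C, need ≥2 ✗
homopolymer run: longest run = 4, exceeds 3 ✗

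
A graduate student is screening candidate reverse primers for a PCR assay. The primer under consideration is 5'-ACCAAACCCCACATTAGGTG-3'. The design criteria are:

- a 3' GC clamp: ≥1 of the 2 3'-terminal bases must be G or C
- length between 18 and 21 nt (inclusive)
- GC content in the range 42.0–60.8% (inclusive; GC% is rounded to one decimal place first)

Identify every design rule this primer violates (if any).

Meets all criteria.

Base counts: A=7, T=3, G=3, C=7 (length 20).
GC clamp: 3' end TG has 1 G/C ✓
length: length 20 ✓
GC content: GC 10/20 = 50.0% ✓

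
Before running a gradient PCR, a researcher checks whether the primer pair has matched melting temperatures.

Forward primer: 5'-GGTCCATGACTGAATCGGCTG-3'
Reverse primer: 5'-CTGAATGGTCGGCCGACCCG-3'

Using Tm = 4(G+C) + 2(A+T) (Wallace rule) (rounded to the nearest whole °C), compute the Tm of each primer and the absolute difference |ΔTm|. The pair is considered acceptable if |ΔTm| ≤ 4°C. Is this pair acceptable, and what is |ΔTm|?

Forward: A=4 T=5 G=7 C=5 → Tm = 2·9 + 4·12 = 66°C.
Reverse: A=3 T=3 G=7 C=7 → Tm = 2·6 + 4·14 = 68°C.
|ΔTm| = |66 − 68| = 2°C, ≤ 4°C.

|ΔTm| = 2°C; the pair is acceptable.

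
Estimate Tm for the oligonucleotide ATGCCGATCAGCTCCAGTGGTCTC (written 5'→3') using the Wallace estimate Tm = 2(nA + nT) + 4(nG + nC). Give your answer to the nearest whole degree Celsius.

Base counts: A=4, T=6, G=6, C=8 (length 24).
Tm = 2·(4+6) + 4·(6+8) = 2·10 + 4·14 = 20 + 56 = 76°C.

76°C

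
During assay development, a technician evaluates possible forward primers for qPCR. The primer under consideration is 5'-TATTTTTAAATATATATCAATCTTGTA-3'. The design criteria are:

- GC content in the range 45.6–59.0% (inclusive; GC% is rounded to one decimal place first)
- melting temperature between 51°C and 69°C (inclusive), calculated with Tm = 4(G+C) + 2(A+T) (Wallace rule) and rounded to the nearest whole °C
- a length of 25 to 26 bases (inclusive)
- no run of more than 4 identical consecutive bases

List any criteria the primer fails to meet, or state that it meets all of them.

Base counts: A=10, T=14, G=1, C=2 (length 27).
GC content: GC 3/27 = 11.1%, outside 45.6–59.0% ✗
Tm: Tm = 2·24 + 4·3 = 60°C ✓
length: length 27, outside 25–26 ✗
homopolymer run: longest run = 5, exceeds 4 ✗

Fails: GC content, length, homopolymer run.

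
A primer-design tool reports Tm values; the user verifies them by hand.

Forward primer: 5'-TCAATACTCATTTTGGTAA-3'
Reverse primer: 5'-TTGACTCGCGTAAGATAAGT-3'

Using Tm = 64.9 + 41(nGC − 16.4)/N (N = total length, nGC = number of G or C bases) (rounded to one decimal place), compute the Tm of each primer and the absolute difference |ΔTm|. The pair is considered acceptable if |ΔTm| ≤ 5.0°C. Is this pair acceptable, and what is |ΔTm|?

|ΔTm| = 7.4°C; the pair is not acceptable.

Forward: G+C = 5, N = 19 → Tm = 64.9 + 41·(5 − 16.4)/19 = 40.3°C.
Reverse: G+C = 8, N = 20 → Tm = 64.9 + 41·(8 − 16.4)/20 = 47.7°C.
|ΔTm| = |40.3 − 47.7| = 7.4°C, > 5.0°C.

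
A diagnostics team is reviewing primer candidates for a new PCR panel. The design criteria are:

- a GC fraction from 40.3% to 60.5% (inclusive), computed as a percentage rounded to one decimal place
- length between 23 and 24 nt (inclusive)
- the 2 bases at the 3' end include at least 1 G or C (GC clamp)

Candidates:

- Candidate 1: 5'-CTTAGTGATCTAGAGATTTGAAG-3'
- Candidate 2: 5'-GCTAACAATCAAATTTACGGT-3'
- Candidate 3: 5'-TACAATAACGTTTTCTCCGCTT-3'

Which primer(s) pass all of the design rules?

Candidate 1 (23 nt, A=7 T=8 G=6 C=2): GC 8/23 = 34.8%, outside 40.3–60.5% ✗; length 23 ✓; 3' end AG has 1 G/C ✓ — fails.
Candidate 2 (21 nt, A=8 T=6 G=3 C=4): GC 7/21 = 33.3%, outside 40.3–60.5% ✗; length 21, outside 23–24 ✗; 3' end GT has 1 G/C ✓ — fails.
Candidate 3 (22 nt, A=5 T=9 G=2 C=6): GC 8/22 = 36.4%, outside 40.3–60.5% ✗; length 22, outside 23–24 ✗; 3' end TT has 0 G/C, need ≥1 ✗ — fails.

None of the candidates satisfy all criteria.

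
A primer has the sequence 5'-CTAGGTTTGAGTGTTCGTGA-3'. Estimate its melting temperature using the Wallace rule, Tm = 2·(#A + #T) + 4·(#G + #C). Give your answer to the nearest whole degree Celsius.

Base counts: A=3, T=8, G=7, C=2 (length 20).
Tm = 2·(3+8) + 4·(7+2) = 2·11 + 4·9 = 22 + 36 = 58°C.

58°C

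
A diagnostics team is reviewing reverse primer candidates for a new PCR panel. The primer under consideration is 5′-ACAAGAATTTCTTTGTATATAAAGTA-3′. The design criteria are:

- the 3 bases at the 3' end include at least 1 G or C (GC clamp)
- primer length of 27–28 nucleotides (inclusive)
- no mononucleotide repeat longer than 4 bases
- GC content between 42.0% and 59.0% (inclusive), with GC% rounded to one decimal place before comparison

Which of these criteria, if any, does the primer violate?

Fails: length, GC content.

Base counts: A=11, T=10, G=3, C=2 (length 26).
GC clamp: 3' end GTA has 1 G/C ✓
length: length 26, outside 27–28 ✗
homopolymer run: longest run = 3 ✓
GC content: GC 5/26 = 19.2%, outside 42.0–59.0% ✗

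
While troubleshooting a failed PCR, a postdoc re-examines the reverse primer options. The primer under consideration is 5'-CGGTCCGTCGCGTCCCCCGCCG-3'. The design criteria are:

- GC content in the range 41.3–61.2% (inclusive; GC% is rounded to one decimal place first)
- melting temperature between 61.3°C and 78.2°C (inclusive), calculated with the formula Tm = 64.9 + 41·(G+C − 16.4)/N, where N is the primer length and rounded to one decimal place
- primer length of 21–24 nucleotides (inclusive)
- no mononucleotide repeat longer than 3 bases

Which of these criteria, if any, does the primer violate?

Fails: GC content, homopolymer run.

Base counts: A=0, T=3, G=7, C=12 (length 22).
GC content: GC 19/22 = 86.4%, outside 41.3–61.2% ✗
Tm: Tm = 64.9 + 41·(19 − 16.4)/22 = 69.7°C ✓
length: length 22 ✓
homopolymer run: longest run = 5, exceeds 3 ✗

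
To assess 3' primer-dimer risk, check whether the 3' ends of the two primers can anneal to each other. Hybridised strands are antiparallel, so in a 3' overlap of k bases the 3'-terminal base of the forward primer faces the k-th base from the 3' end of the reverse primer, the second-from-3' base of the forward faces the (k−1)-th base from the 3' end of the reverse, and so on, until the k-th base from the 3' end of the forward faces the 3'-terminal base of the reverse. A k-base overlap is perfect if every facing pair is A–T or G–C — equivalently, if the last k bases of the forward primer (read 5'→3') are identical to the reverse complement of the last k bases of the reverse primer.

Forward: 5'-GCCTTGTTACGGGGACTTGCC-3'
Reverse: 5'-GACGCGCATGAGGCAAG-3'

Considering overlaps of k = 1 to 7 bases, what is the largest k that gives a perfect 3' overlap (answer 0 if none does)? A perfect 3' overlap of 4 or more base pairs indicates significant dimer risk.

Longest perfect overlap: 6 complementary base pairs; significant dimer risk (threshold 4).

Last 7 bases (5'→3') — forward …ACTTGCC, reverse …AGGCAAG.
Reverse complement of the reverse primer's last 7 bases: CTTGCCT; its first k bases are the reverse complement of the reverse primer's last k bases, so a perfect k-base overlap needs the forward primer's last k bases to equal them.
Comparing (forward last k vs required): k=1: C vs C ✓; k=2: CC vs CT ✗; k=3: GCC vs CTT ✗; k=4: TGCC vs CTTG ✗; k=5: TTGCC vs CTTGC ✗; k=6: CTTGCC vs CTTGCC ✓; k=7: ACTTGCC vs CTTGCCT ✗.
Perfect overlaps at k = 1, 6; the largest is 6.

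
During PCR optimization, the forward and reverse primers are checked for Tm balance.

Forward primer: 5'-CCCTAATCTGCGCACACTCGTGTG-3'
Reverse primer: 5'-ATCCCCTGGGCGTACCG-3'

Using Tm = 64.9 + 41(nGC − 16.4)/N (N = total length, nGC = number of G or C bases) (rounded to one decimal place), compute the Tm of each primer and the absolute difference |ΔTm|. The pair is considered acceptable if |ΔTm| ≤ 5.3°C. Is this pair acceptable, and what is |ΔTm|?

|ΔTm| = 6.5°C; the pair is not acceptable.

Forward: G+C = 14, N = 24 → Tm = 64.9 + 41·(14 − 16.4)/24 = 60.8°C.
Reverse: G+C = 12, N = 17 → Tm = 64.9 + 41·(12 − 16.4)/17 = 54.3°C.
|ΔTm| = |60.8 − 54.3| = 6.5°C, > 5.3°C.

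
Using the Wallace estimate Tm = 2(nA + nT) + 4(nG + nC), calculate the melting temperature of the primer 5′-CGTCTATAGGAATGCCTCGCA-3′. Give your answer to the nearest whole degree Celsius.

Base counts: A=5, T=5, G=5, C=6 (length 21).
Tm = 2·(5+5) + 4·(5+6) = 2·10 + 4·11 = 20 + 44 = 64°C.

64°C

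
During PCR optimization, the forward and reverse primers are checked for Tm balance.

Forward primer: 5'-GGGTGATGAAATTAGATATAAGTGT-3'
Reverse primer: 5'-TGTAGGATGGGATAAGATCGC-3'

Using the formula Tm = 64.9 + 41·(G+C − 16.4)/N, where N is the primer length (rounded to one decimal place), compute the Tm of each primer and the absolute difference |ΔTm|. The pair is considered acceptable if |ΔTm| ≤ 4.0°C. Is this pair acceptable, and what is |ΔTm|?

|ΔTm| = 1.3°C; the pair is acceptable.

Forward: G+C = 8, N = 25 → Tm = 64.9 + 41·(8 − 16.4)/25 = 51.1°C.
Reverse: G+C = 10, N = 21 → Tm = 64.9 + 41·(10 − 16.4)/21 = 52.4°C.
|ΔTm| = |51.1 − 52.4| = 1.3°C, ≤ 4.0°C.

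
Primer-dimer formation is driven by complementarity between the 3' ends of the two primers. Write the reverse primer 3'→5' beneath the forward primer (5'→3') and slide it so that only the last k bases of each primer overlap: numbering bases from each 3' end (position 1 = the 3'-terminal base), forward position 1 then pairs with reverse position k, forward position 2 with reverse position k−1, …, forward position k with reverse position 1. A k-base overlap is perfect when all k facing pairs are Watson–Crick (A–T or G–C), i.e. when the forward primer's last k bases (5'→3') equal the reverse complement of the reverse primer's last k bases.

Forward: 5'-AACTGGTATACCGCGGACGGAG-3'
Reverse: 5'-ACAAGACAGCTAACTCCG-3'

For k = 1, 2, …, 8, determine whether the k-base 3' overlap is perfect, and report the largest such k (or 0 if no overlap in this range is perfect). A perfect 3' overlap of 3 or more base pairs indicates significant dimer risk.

Last 8 bases (5'→3') — forward …GGACGGAG, reverse …TAACTCCG.
Reverse complement of the reverse primer's last 8 bases: CGGAGTTA; its first k bases are the reverse complement of the reverse primer's last k bases, so a perfect k-base overlap needs the forward primer's last k bases to equal them.
Comparing (forward last k vs required): k=1: G vs C ✗; k=2: AG vs CG ✗; k=3: GAG vs CGG ✗; k=4: GGAG vs CGGA ✗; k=5: CGGAG vs CGGAG ✓; k=6: ACGGAG vs CGGAGT ✗; k=7: GACGGAG vs CGGAGTT ✗; k=8: GGACGGAG vs CGGAGTTA ✗.
Only k = 5 is perfect, so the longest perfect 3' overlap is 5.

Longest perfect overlap: 5 complementary base pairs; significant dimer risk (threshold 3).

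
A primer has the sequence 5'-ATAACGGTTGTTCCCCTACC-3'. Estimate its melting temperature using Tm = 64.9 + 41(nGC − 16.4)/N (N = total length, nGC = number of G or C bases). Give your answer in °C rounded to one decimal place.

Base counts: A=4, T=6, G=3, C=7; G+C = 10, N = 20.
Tm = 64.9 + 41·(10 − 16.4)/20 = 64.9 + -262.40/20 = 51.8°C.

51.8°C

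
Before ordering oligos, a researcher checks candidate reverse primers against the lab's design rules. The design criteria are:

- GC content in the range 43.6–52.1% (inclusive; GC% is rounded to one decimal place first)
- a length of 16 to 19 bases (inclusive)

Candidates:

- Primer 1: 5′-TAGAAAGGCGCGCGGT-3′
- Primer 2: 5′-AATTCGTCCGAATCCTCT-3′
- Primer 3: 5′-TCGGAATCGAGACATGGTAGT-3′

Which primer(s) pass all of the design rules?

Primer 1 (16 nt, A=4 T=2 G=7 C=3): GC 10/16 = 62.5%, outside 43.6–52.1% ✗; length 16 ✓ — fails.
Primer 2 (18 nt, A=4 T=6 G=2 C=6): GC 8/18 = 44.4% ✓; length 18 ✓ — passes.
Primer 3 (21 nt, A=6 T=5 G=7 C=3): GC 10/21 = 47.6% ✓; length 21, outside 16–19 ✗ — fails.

Primer 2 only.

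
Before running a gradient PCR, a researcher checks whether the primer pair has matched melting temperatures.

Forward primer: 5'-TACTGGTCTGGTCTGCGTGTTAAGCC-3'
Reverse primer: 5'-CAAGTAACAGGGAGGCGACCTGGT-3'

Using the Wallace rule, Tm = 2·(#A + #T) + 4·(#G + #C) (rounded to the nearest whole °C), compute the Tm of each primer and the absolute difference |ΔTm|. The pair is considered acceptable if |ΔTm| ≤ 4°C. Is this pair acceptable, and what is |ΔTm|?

Forward: A=3 T=9 G=8 C=6 → Tm = 2·12 + 4·14 = 80°C.
Reverse: A=7 T=3 G=9 C=5 → Tm = 2·10 + 4·14 = 76°C.
|ΔTm| = |80 − 76| = 4°C, ≤ 4°C.

|ΔTm| = 4°C; the pair is acceptable.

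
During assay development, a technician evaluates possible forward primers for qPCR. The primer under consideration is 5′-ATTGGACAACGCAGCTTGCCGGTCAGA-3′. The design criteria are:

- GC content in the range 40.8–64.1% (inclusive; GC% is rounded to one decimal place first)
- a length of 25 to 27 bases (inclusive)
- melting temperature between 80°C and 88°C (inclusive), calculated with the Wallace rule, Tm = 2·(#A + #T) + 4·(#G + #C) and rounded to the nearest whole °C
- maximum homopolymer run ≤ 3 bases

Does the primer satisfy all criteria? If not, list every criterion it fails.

Meets all criteria.

Base counts: A=7, T=5, G=8, C=7 (length 27).
GC content: GC 15/27 = 55.6% ✓
length: length 27 ✓
Tm: Tm = 2·12 + 4·15 = 84°C ✓
homopolymer run: longest run = 2 ✓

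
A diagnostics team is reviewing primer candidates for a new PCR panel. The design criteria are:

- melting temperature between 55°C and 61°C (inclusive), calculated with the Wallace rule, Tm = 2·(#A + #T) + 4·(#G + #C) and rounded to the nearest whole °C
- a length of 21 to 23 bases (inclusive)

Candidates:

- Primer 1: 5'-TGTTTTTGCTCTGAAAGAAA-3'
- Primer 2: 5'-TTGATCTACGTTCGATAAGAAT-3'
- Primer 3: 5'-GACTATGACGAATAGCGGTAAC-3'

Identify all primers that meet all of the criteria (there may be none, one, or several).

Primer 1 (20 nt, A=6 T=8 G=4 C=2): Tm = 2·14 + 4·6 = 52°C, outside 55–61°C ✗; length 20, outside 21–23 ✗ — fails.
Primer 2 (22 nt, A=7 T=8 G=4 C=3): Tm = 2·15 + 4·7 = 58°C ✓; length 22 ✓ — passes.
Primer 3 (22 nt, A=8 T=4 G=6 C=4): Tm = 2·12 + 4·10 = 64°C, outside 55–61°C ✗; length 22 ✓ — fails.

Primer 2 only.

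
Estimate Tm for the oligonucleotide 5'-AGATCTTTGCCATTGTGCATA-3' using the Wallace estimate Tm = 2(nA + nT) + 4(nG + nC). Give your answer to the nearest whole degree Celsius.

Base counts: A=5, T=8, G=4, C=4 (length 21).
Tm = 2·(5+8) + 4·(4+4) = 2·13 + 4·8 = 26 + 32 = 58°C.

58°C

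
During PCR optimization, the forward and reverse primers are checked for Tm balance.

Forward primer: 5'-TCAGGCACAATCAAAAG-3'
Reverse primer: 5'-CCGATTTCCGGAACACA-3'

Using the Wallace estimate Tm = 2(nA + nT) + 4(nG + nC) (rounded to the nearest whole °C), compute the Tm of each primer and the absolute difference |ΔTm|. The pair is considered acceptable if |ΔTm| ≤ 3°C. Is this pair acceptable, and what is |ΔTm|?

Forward: A=8 T=2 G=3 C=4 → Tm = 2·10 + 4·7 = 48°C.
Reverse: A=5 T=3 G=3 C=6 → Tm = 2·8 + 4·9 = 52°C.
|ΔTm| = |48 − 52| = 4°C, > 3°C.

|ΔTm| = 4°C; the pair is not acceptable.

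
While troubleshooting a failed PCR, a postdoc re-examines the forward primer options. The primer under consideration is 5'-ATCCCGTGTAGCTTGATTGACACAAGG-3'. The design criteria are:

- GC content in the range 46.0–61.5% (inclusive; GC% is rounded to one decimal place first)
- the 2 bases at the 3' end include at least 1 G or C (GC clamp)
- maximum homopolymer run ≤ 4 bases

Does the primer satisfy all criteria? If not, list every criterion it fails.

Base counts: A=7, T=7, G=7, C=6 (length 27).
GC content: GC 13/27 = 48.1% ✓
GC clamp: 3' end GG has 2 G/C ✓
homopolymer run: longest run = 3 ✓

Meets all criteria.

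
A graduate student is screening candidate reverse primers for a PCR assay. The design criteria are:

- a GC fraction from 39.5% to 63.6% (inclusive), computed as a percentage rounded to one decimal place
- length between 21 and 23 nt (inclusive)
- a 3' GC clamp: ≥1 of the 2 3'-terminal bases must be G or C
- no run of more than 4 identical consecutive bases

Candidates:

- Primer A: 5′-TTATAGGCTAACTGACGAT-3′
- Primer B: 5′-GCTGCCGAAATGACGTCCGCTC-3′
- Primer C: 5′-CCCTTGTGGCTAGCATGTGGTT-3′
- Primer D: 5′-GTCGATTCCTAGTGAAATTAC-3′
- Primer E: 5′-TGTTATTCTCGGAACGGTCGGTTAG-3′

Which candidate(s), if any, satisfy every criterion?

Primer B only.

Primer A (19 nt, A=6 T=6 G=4 C=3): GC 7/19 = 36.8%, outside 39.5–63.6% ✗; length 19, outside 21–23 ✗; 3' end AT has 0 G/C, need ≥1 ✗; longest run = 2 ✓ — fails.
Primer B (22 nt, A=4 T=4 G=6 C=8): GC 14/22 = 63.6% ✓; length 22 ✓; 3' end TC has 1 G/C ✓; longest run = 3 ✓ — passes.
Primer C (22 nt, A=2 T=8 G=7 C=5): GC 12/22 = 54.5% ✓; length 22 ✓; 3' end TT has 0 G/C, need ≥1 ✗; longest run = 3 ✓ — fails.
Primer D (21 nt, A=6 T=7 G=4 C=4): GC 8/21 = 38.1%, outside 39.5–63.6% ✗; length 21 ✓; 3' end AC has 1 G/C ✓; longest run = 3 ✓ — fails.
Primer E (25 nt, A=4 T=9 G=8 C=4): GC 12/25 = 48.0% ✓; length 25, outside 21–23 ✗; 3' end AG has 1 G/C ✓; longest run = 2 ✓ — fails.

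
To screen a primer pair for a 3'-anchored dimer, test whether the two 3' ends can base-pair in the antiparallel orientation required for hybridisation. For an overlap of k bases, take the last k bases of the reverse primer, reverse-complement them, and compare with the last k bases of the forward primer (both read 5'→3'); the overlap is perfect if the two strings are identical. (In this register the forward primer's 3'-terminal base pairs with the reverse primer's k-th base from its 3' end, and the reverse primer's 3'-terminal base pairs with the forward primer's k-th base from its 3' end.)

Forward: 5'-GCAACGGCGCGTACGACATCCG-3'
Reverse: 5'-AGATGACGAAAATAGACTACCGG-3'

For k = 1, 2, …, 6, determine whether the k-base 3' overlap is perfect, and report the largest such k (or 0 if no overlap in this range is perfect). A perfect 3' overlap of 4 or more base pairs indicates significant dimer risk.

Last 6 bases (5'→3') — forward …CATCCG, reverse …TACCGG.
Reverse complement of the reverse primer's last 6 bases: CCGGTA; its first k bases are the reverse complement of the reverse primer's last k bases, so a perfect k-base overlap needs the forward primer's last k bases to equal them.
Comparing (forward last k vs required): k=1: G vs C ✗; k=2: CG vs CC ✗; k=3: CCG vs CCG ✓; k=4: TCCG vs CCGG ✗; k=5: ATCCG vs CCGGT ✗; k=6: CATCCG vs CCGGTA ✗.
Only k = 3 is perfect, so the longest perfect 3' overlap is 3.

Longest perfect overlap: 3 complementary base pairs; below the dimer-risk threshold (threshold 4).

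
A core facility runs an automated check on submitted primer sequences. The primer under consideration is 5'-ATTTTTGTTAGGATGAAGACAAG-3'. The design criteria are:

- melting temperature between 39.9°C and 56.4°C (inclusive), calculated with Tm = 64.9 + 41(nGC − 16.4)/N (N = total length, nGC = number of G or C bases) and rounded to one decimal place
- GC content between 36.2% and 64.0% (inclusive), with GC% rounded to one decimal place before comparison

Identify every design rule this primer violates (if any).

Fails: GC content.

Base counts: A=8, T=8, G=6, C=1 (length 23).
Tm: Tm = 64.9 + 41·(7 − 16.4)/23 = 48.1°C ✓
GC content: GC 7/23 = 30.4%, outside 36.2–64.0% ✗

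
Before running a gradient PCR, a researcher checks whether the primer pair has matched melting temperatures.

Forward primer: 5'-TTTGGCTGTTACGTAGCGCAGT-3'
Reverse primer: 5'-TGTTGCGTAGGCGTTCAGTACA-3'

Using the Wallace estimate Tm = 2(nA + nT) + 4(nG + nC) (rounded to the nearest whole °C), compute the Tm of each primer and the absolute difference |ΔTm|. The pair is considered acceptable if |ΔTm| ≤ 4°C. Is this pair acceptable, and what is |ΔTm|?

Forward: A=3 T=8 G=7 C=4 → Tm = 2·11 + 4·11 = 66°C.
Reverse: A=4 T=7 G=7 C=4 → Tm = 2·11 + 4·11 = 66°C.
|ΔTm| = |66 − 66| = 0°C, ≤ 4°C.

|ΔTm| = 0°C; the pair is acceptable.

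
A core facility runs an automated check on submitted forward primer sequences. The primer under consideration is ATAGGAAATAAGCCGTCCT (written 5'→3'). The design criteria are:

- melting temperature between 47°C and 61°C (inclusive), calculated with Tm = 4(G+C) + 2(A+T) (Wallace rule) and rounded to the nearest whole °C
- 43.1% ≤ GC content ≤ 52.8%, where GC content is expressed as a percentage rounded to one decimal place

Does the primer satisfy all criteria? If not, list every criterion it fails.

Fails: GC content.

Base counts: A=7, T=4, G=4, C=4 (length 19).
Tm: Tm = 2·11 + 4·8 = 54°C ✓
GC content: GC 8/19 = 42.1%, outside 43.1–52.8% ✗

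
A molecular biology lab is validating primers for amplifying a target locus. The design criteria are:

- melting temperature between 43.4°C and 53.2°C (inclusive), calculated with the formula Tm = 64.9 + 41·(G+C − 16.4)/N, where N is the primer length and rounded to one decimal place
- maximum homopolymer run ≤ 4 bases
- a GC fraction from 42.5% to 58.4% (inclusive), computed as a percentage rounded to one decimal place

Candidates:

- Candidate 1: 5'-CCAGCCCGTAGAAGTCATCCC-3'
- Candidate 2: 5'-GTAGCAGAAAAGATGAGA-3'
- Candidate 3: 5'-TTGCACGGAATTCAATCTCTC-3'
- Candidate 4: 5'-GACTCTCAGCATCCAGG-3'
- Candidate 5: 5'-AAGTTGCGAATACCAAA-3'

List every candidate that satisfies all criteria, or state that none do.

Candidate 1 (21 nt, A=5 T=3 G=4 C=9): Tm = 64.9 + 41·(13 − 16.4)/21 = 58.3°C, outside 43.4–53.2°C ✗; longest run = 3 ✓; GC 13/21 = 61.9%, outside 42.5–58.4% ✗ — fails.
Candidate 2 (18 nt, A=9 T=2 G=6 C=1): Tm = 64.9 + 41·(7 − 16.4)/18 = 43.5°C ✓; longest run = 4 ✓; GC 7/18 = 38.9%, outside 42.5–58.4% ✗ — fails.
Candidate 3 (21 nt, A=5 T=7 G=3 C=6): Tm = 64.9 + 41·(9 − 16.4)/21 = 50.5°C ✓; longest run = 2 ✓; GC 9/21 = 42.9% ✓ — passes.
Candidate 4 (17 nt, A=4 T=3 G=4 C=6): Tm = 64.9 + 41·(10 − 16.4)/17 = 49.5°C ✓; longest run = 2 ✓; GC 10/17 = 58.8%, outside 42.5–58.4% ✗ — fails.
Candidate 5 (17 nt, A=8 T=3 G=3 C=3): Tm = 64.9 + 41·(6 − 16.4)/17 = 39.8°C, outside 43.4–53.2°C ✗; longest run = 3 ✓; GC 6/17 = 35.3%, outside 42.5–58.4% ✗ — fails.

Candidate 3 only.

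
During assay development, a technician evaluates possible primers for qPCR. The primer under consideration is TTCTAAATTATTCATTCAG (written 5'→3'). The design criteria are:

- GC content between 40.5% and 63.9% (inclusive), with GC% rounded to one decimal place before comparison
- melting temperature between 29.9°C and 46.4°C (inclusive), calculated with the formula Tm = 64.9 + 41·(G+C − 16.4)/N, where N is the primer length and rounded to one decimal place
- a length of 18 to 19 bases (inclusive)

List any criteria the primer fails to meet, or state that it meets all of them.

Base counts: A=6, T=9, G=1, C=3 (length 19).
GC content: GC 4/19 = 21.1%, outside 40.5–63.9% ✗
Tm: Tm = 64.9 + 41·(4 − 16.4)/19 = 38.1°C ✓
length: length 19 ✓

Fails: GC content.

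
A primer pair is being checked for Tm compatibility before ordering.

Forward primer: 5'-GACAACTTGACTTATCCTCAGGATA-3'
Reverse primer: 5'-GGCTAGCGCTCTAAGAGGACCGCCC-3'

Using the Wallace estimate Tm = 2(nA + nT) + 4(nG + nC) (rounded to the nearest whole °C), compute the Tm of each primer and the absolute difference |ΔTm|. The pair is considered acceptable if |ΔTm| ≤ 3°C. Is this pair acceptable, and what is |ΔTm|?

|ΔTm| = 14°C; the pair is not acceptable.

Forward: A=8 T=7 G=4 C=6 → Tm = 2·15 + 4·10 = 70°C.
Reverse: A=5 T=3 G=8 C=9 → Tm = 2·8 + 4·17 = 84°C.
|ΔTm| = |70 − 84| = 14°C, > 3°C.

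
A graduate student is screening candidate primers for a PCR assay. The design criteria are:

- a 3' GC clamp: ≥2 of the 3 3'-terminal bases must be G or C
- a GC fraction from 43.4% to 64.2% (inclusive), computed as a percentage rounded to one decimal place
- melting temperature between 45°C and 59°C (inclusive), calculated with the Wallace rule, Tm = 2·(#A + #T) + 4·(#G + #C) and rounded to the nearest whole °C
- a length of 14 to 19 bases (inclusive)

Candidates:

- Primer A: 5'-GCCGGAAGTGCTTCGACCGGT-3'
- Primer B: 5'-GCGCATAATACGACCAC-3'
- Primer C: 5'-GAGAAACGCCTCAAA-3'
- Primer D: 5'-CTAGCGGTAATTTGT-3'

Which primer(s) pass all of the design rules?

Primer B only.

Primer A (21 nt, A=3 T=4 G=8 C=6): 3' end GGT has 2 G/C ✓; GC 14/21 = 66.7%, outside 43.4–64.2% ✗; Tm = 2·7 + 4·14 = 70°C, outside 45–59°C ✗; length 21, outside 14–19 ✗ — fails.
Primer B (17 nt, A=6 T=2 G=3 C=6): 3' end CAC has 2 G/C ✓; GC 9/17 = 52.9% ✓; Tm = 2·8 + 4·9 = 52°C ✓; length 17 ✓ — passes.
Primer C (15 nt, A=7 T=1 G=3 C=4): 3' end AAA has 0 G/C, need ≥2 ✗; GC 7/15 = 46.7% ✓; Tm = 2·8 + 4·7 = 44°C, outside 45–59°C ✗; length 15 ✓ — fails.
Primer D (15 nt, A=3 T=6 G=4 C=2): 3' end TGT has 1 G/C, need ≥2 ✗; GC 6/15 = 40.0%, outside 43.4–64.2% ✗; Tm = 2·9 + 4·6 = 42°C, outside 45–59°C ✗; length 15 ✓ — fails.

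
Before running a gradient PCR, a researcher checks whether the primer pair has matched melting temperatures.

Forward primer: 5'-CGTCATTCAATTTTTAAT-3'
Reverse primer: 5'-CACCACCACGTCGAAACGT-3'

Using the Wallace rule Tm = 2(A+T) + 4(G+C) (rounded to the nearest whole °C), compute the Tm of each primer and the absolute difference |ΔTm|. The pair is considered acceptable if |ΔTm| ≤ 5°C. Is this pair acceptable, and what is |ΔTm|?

|ΔTm| = 16°C; the pair is not acceptable.

Forward: A=5 T=9 G=1 C=3 → Tm = 2·14 + 4·4 = 44°C.
Reverse: A=6 T=2 G=3 C=8 → Tm = 2·8 + 4·11 = 60°C.
|ΔTm| = |44 − 60| = 16°C, > 5°C.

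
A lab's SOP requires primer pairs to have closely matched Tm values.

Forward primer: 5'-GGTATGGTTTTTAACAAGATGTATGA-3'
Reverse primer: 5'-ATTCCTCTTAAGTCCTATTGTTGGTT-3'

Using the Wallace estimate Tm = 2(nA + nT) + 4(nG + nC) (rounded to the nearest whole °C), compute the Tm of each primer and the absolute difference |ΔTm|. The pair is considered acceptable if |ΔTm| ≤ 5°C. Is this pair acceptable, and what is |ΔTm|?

|ΔTm| = 2°C; the pair is acceptable.

Forward: A=8 T=10 G=7 C=1 → Tm = 2·18 + 4·8 = 68°C.
Reverse: A=4 T=13 G=4 C=5 → Tm = 2·17 + 4·9 = 70°C.
|ΔTm| = |68 − 70| = 2°C, ≤ 5°C.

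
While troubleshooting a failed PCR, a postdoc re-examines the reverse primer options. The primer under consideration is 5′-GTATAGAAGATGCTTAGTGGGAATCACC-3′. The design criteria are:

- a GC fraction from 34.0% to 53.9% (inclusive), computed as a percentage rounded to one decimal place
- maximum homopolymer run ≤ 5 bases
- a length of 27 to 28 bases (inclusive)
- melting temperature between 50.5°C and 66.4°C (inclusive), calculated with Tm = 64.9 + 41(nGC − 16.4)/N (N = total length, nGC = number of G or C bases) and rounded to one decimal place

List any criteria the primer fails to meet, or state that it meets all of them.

Base counts: A=9, T=7, G=8, C=4 (length 28).
GC content: GC 12/28 = 42.9% ✓
homopolymer run: longest run = 3 ✓
length: length 28 ✓
Tm: Tm = 64.9 + 41·(12 − 16.4)/28 = 58.5°C ✓

Meets all criteria.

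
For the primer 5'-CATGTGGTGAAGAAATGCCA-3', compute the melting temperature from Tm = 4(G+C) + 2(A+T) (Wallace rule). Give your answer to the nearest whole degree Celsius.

Base counts: A=7, T=4, G=6, C=3 (length 20).
Tm = 2·(7+4) + 4·(6+3) = 2·11 + 4·9 = 22 + 36 = 58°C.

58°C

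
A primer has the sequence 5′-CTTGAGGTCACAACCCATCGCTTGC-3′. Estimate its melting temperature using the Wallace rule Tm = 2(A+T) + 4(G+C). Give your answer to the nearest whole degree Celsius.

Base counts: A=5, T=6, G=5, C=9 (length 25).
Tm = 2·(5+6) + 4·(5+9) = 2·11 + 4·14 = 22 + 56 = 78°C.

78°C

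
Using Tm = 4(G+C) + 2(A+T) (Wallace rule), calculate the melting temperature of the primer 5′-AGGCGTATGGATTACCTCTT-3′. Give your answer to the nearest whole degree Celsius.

Base counts: A=4, T=7, G=5, C=4 (length 20).
Tm = 2·(4+7) + 4·(5+4) = 2·11 + 4·9 = 22 + 36 = 58°C.

58°C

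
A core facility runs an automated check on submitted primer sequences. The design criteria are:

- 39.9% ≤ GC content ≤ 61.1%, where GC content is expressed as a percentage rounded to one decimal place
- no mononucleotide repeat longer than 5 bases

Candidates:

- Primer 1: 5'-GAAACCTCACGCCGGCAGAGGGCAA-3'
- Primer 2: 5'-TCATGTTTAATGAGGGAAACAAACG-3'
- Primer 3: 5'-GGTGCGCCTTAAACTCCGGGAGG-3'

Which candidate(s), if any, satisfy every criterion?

Primer 1 (25 nt, A=8 T=1 G=8 C=8): GC 16/25 = 64.0%, outside 39.9–61.1% ✗; longest run = 3 ✓ — fails.
Primer 2 (25 nt, A=10 T=6 G=6 C=3): GC 9/25 = 36.0%, outside 39.9–61.1% ✗; longest run = 3 ✓ — fails.
Primer 3 (23 nt, A=4 T=4 G=9 C=6): GC 15/23 = 65.2%, outside 39.9–61.1% ✗; longest run = 3 ✓ — fails.

None of the candidates satisfy all criteria.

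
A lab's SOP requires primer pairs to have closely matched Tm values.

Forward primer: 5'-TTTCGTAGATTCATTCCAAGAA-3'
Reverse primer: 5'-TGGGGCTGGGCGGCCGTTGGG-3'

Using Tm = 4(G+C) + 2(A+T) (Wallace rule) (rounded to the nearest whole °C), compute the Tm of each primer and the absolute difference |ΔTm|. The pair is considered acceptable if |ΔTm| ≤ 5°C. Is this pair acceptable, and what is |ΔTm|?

|ΔTm| = 18°C; the pair is not acceptable.

Forward: A=7 T=8 G=3 C=4 → Tm = 2·15 + 4·7 = 58°C.
Reverse: A=0 T=4 G=13 C=4 → Tm = 2·4 + 4·17 = 76°C.
|ΔTm| = |58 − 76| = 18°C, > 5°C.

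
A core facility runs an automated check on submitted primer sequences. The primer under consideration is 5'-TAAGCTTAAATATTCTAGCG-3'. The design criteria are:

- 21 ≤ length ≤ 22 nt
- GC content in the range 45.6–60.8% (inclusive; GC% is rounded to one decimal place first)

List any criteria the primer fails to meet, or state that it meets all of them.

Fails: length, GC content.

Base counts: A=7, T=7, G=3, C=3 (length 20).
length: length 20, outside 21–22 ✗
GC content: GC 6/20 = 30.0%, outside 45.6–60.8% ✗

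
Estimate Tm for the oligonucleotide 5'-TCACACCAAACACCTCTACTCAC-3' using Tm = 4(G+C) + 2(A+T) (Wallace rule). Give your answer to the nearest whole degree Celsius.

Base counts: A=8, T=4, G=0, C=11 (length 23).
Tm = 2·(8+4) + 4·(0+11) = 2·12 + 4·11 = 24 + 44 = 68°C.

68°C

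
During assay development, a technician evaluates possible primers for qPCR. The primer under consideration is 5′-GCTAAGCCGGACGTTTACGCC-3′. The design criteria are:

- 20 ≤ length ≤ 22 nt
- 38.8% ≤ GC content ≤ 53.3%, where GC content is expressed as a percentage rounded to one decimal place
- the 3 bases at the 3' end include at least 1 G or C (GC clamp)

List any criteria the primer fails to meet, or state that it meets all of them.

Fails: GC content.

Base counts: A=4, T=4, G=6, C=7 (length 21).
length: length 21 ✓
GC content: GC 13/21 = 61.9%, outside 38.8–53.3% ✗
GC clamp: 3' end GCC has 3 G/C ✓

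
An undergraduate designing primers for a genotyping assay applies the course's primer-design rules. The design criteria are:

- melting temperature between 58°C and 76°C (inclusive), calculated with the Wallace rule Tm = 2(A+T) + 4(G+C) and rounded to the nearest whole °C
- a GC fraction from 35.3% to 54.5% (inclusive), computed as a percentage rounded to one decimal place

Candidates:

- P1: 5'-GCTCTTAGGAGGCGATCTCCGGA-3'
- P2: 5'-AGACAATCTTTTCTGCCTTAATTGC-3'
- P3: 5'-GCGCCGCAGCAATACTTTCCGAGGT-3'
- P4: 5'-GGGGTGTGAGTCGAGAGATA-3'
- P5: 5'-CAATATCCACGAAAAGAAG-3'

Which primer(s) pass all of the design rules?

P1 (23 nt, A=4 T=5 G=8 C=6): Tm = 2·9 + 4·14 = 74°C ✓; GC 14/23 = 60.9%, outside 35.3–54.5% ✗ — fails.
P2 (25 nt, A=6 T=10 G=3 C=6): Tm = 2·16 + 4·9 = 68°C ✓; GC 9/25 = 36.0% ✓ — passes.
P3 (25 nt, A=5 T=5 G=7 C=8): Tm = 2·10 + 4·15 = 80°C, outside 58–76°C ✗; GC 15/25 = 60.0%, outside 35.3–54.5% ✗ — fails.
P4 (20 nt, A=5 T=4 G=10 C=1): Tm = 2·9 + 4·11 = 62°C ✓; GC 11/20 = 55.0%, outside 35.3–54.5% ✗ — fails.
P5 (19 nt, A=10 T=2 G=3 C=4): Tm = 2·12 + 4·7 = 52°C, outside 58–76°C ✗; GC 7/19 = 36.8% ✓ — fails.

P2 only.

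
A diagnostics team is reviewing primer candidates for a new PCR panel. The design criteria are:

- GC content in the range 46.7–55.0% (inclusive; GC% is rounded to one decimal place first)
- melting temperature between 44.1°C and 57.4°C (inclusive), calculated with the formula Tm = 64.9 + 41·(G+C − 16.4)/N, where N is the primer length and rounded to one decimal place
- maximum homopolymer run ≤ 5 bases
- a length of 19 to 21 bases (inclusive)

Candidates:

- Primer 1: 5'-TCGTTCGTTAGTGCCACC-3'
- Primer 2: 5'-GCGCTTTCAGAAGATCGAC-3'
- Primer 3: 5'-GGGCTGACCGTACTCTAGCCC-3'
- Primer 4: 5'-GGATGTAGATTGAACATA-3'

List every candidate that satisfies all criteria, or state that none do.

Primer 1 (18 nt, A=2 T=6 G=4 C=6): GC 10/18 = 55.6%, outside 46.7–55.0% ✗; Tm = 64.9 + 41·(10 − 16.4)/18 = 50.3°C ✓; longest run = 2 ✓; length 18, outside 19–21 ✗ — fails.
Primer 2 (19 nt, A=5 T=4 G=5 C=5): GC 10/19 = 52.6% ✓; Tm = 64.9 + 41·(10 − 16.4)/19 = 51.1°C ✓; longest run = 3 ✓; length 19 ✓ — passes.
Primer 3 (21 nt, A=3 T=4 G=6 C=8): GC 14/21 = 66.7%, outside 46.7–55.0% ✗; Tm = 64.9 + 41·(14 − 16.4)/21 = 60.2°C, outside 44.1–57.4°C ✗; longest run = 3 ✓; length 21 ✓ — fails.
Primer 4 (18 nt, A=7 T=5 G=5 C=1): GC 6/18 = 33.3%, outside 46.7–55.0% ✗; Tm = 64.9 + 41·(6 − 16.4)/18 = 41.2°C, outside 44.1–57.4°C ✗; longest run = 2 ✓; length 18, outside 19–21 ✗ — fails.

Primer 2 only.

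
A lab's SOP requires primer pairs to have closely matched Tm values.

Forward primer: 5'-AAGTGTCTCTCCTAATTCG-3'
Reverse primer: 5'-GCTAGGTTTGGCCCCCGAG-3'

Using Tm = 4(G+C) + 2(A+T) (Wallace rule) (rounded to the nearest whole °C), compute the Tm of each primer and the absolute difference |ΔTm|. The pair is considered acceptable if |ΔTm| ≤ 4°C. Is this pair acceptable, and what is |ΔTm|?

|ΔTm| = 10°C; the pair is not acceptable.

Forward: A=4 T=7 G=3 C=5 → Tm = 2·11 + 4·8 = 54°C.
Reverse: A=2 T=4 G=7 C=6 → Tm = 2·6 + 4·13 = 64°C.
|ΔTm| = |54 − 64| = 10°C, > 4°C.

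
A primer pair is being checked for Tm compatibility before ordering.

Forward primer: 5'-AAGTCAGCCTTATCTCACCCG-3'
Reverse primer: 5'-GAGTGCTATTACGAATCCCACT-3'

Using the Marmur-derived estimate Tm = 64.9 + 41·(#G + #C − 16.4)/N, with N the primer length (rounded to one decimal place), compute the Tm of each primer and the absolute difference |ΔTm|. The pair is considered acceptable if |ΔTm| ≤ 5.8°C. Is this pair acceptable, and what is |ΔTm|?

|ΔTm| = 1.4°C; the pair is acceptable.

Forward: G+C = 11, N = 21 → Tm = 64.9 + 41·(11 − 16.4)/21 = 54.4°C.
Reverse: G+C = 10, N = 22 → Tm = 64.9 + 41·(10 − 16.4)/22 = 53.0°C.
|ΔTm| = |54.4 − 53.0| = 1.4°C, ≤ 5.8°C.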